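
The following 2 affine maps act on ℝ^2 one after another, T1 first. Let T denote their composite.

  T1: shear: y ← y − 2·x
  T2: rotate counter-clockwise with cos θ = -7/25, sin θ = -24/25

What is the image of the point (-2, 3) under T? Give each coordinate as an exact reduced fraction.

T1 shear: y ← y − 2·x: (-2, 3) → (-2, 7)
T2 rotate counter-clockwise with cos θ = -7/25, sin θ = -24/25: (-2, 7) → (182/25, -1/25)

T(p) = (182/25, -1/25)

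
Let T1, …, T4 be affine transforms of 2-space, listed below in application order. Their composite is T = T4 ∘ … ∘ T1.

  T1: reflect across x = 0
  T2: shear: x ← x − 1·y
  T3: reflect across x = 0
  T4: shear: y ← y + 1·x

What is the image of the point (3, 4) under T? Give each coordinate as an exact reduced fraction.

T(p) = (7, 11)

T1 reflect across x = 0: (3, 4) → (-3, 4)
T2 shear: x ← x − 1·y: (-3, 4) → (-7, 4)
T3 reflect across x = 0: (-7, 4) → (7, 4)
T4 shear: y ← y + 1·x: (7, 4) → (7, 11)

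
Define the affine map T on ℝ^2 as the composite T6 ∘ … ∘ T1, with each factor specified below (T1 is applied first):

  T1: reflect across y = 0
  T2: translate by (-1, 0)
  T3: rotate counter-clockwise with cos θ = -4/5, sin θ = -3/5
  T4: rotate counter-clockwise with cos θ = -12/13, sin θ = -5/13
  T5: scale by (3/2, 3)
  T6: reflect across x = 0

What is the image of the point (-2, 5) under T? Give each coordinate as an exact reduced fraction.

T1 reflect across y = 0: (-2, 5) → (-2, -5)
T2 translate by (-1, 0): (-2, -5) → (-3, -5)
T3 rotate counter-clockwise with cos θ = -4/5, sin θ = -3/5: (-3, -5) → (-3/5, 29/5)
T4 rotate counter-clockwise with cos θ = -12/13, sin θ = -5/13: (-3/5, 29/5) → (181/65, -333/65)
T5 scale by (3/2, 3): (181/65, -333/65) → (543/130, -999/65)
T6 reflect across x = 0: (543/130, -999/65) → (-543/130, -999/65)

T(p) = (-543/130, -999/65)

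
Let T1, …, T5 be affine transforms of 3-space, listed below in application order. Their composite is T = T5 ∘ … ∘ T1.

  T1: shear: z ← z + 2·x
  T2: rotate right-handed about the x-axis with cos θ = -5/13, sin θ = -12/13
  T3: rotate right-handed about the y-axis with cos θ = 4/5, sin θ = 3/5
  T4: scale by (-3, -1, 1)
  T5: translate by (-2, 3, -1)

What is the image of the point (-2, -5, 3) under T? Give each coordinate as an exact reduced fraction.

T(p) = (-31/5, 2, 21/5)

T1 shear: z ← z + 2·x: (-2, -5, 3) → (-2, -5, -1)
T2 rotate right-handed about the x-axis with cos θ = -5/13, sin θ = -12/13: (-2, -5, -1) → (-2, 1, 5)
T3 rotate right-handed about the y-axis with cos θ = 4/5, sin θ = 3/5: (-2, 1, 5) → (7/5, 1, 26/5)
T4 scale by (-3, -1, 1): (7/5, 1, 26/5) → (-21/5, -1, 26/5)
T5 translate by (-2, 3, -1): (-21/5, -1, 26/5) → (-31/5, 2, 21/5)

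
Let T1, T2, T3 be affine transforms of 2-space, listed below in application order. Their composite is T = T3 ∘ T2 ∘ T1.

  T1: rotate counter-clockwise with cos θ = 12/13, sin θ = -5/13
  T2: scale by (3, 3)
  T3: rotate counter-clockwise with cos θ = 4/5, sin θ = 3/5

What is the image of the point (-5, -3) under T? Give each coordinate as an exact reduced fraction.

T1 rotate counter-clockwise with cos θ = 12/13, sin θ = -5/13: (-5, -3) → (-75/13, -11/13)
T2 scale by (3, 3): (-75/13, -11/13) → (-225/13, -33/13)
T3 rotate counter-clockwise with cos θ = 4/5, sin θ = 3/5: (-225/13, -33/13) → (-801/65, -807/65)

T(p) = (-801/65, -807/65)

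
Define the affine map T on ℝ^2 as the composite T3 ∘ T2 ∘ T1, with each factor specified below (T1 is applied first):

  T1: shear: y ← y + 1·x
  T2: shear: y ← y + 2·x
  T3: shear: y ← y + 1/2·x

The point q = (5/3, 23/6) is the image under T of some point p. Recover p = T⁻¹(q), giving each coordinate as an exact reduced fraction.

T1 = [1 0 0; 1 1 0; 0 0 1]
T2·T1 = [1 0 0; 3 1 0; 0 0 1]
T3·…·T1 = [1 0 0; 7/2 1 0; 0 0 1]
det M = 1; M⁻¹ = [1 0 0; -7/2 1 0; 0 0 1]
M⁻¹ · (5/3, 23/6)ᵀ = (5/3, -2)ᵀ

p = (5/3, -2)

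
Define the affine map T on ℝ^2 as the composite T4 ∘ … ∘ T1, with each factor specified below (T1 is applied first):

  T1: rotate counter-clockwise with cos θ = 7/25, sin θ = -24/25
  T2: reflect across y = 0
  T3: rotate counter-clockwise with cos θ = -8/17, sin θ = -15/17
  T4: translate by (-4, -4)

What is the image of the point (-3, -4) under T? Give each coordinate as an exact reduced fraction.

T(p) = (-1424/425, 407/425)

T1 rotate counter-clockwise with cos θ = 7/25, sin θ = -24/25: (-3, -4) → (-117/25, 44/25)
T2 reflect across y = 0: (-117/25, 44/25) → (-117/25, -44/25)
T3 rotate counter-clockwise with cos θ = -8/17, sin θ = -15/17: (-117/25, -44/25) → (276/425, 2107/425)
T4 translate by (-4, -4): (276/425, 2107/425) → (-1424/425, 407/425)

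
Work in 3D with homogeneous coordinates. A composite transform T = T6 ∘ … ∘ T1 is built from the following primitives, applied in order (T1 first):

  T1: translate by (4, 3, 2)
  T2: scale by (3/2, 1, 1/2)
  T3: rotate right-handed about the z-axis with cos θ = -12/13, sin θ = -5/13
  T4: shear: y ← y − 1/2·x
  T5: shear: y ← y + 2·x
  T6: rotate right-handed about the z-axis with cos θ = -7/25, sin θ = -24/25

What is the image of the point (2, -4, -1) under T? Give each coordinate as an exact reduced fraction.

T(p) = (-313/25, 8259/650, 1/2)

T1 translate by (4, 3, 2): (2, -4, -1) → (6, -1, 1)
T2 scale by (3/2, 1, 1/2): (6, -1, 1) → (9, -1, 1/2)
T3 rotate right-handed about the z-axis with cos θ = -12/13, sin θ = -5/13: (9, -1, 1/2) → (-113/13, -33/13, 1/2)
T4 shear: y ← y − 1/2·x: (-113/13, -33/13, 1/2) → (-113/13, 47/26, 1/2)
T5 shear: y ← y + 2·x: (-113/13, 47/26, 1/2) → (-113/13, -405/26, 1/2)
T6 rotate right-handed about the z-axis with cos θ = -7/25, sin θ = -24/25: (-113/13, -405/26, 1/2) → (-313/25, 8259/650, 1/2)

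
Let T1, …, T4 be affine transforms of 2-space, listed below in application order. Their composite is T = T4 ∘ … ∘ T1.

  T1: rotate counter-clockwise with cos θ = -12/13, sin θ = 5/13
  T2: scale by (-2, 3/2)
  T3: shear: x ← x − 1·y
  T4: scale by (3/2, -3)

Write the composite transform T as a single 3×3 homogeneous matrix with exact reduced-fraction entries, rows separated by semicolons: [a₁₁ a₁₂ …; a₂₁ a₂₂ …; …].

T1 = [-12/13 -5/13 0; 5/13 -12/13 0; 0 0 1]
T2·T1 = [24/13 10/13 0; 15/26 -18/13 0; 0 0 1]
T3·…·T1 = [33/26 28/13 0; 15/26 -18/13 0; 0 0 1]
T4·…·T1 = [99/52 42/13 0; -45/26 54/13 0; 0 0 1]

T = [99/52 42/13 0; -45/26 54/13 0; 0 0 1]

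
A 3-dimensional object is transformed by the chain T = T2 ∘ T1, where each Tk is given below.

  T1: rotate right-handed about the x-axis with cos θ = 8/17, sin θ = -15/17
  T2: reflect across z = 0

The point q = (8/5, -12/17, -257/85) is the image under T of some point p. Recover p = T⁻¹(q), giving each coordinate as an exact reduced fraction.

p = (8/5, -3, 4/5)

T1 = [1 0 0 0; 0 8/17 15/17 0; 0 -15/17 8/17 0; 0 0 0 1]
T2·T1 = [1 0 0 0; 0 8/17 15/17 0; 0 15/17 -8/17 0; 0 0 0 1]
det M = -1; M⁻¹ = [1 0 0 0; 0 8/17 15/17 0; 0 15/17 -8/17 0; 0 0 0 1]
M⁻¹ · (8/5, -12/17, -257/85)ᵀ = (8/5, -3, 4/5)ᵀ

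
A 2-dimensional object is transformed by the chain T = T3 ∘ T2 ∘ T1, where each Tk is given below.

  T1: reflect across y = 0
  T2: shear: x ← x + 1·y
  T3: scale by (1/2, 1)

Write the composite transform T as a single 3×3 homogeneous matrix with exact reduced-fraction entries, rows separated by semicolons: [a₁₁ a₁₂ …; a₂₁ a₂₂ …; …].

T1 = [1 0 0; 0 -1 0; 0 0 1]
T2·T1 = [1 -1 0; 0 -1 0; 0 0 1]
T3·…·T1 = [1/2 -1/2 0; 0 -1 0; 0 0 1]

T = [1/2 -1/2 0; 0 -1 0; 0 0 1]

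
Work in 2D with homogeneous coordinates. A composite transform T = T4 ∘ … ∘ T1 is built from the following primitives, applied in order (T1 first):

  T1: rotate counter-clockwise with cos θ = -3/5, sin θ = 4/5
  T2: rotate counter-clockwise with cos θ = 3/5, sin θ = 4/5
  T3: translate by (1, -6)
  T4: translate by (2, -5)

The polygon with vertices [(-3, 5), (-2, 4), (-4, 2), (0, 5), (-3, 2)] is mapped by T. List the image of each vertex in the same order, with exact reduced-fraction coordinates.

T1 rotate counter-clockwise with cos θ = -3/5, sin θ = 4/5: (-3, 5) → (-11/5, -27/5); (-2, 4) → (-2, -4); (-4, 2) → (4/5, -22/5); (0, 5) → (-4, -3); (-3, 2) → (1/5, -18/5)
T2 rotate counter-clockwise with cos θ = 3/5, sin θ = 4/5: (-11/5, -27/5) → (3, -5); (-2, -4) → (2, -4); (4/5, -22/5) → (4, -2); (-4, -3) → (0, -5); (1/5, -18/5) → (3, -2)
T3 translate by (1, -6): (3, -5) → (4, -11); (2, -4) → (3, -10); (4, -2) → (5, -8); (0, -5) → (1, -11); (3, -2) → (4, -8)
T4 translate by (2, -5): (4, -11) → (6, -16); (3, -10) → (5, -15); (5, -8) → (7, -13); (1, -11) → (3, -16); (4, -8) → (6, -13)

image vertices: (6, -16), (5, -15), (7, -13), (3, -16), (6, -13)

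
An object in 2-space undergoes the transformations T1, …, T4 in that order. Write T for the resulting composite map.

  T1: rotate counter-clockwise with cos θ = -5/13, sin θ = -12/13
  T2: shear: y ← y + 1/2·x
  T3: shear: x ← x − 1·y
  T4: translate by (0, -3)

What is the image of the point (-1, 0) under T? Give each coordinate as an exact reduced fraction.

T1 rotate counter-clockwise with cos θ = -5/13, sin θ = -12/13: (-1, 0) → (5/13, 12/13)
T2 shear: y ← y + 1/2·x: (5/13, 12/13) → (5/13, 29/26)
T3 shear: x ← x − 1·y: (5/13, 29/26) → (-19/26, 29/26)
T4 translate by (0, -3): (-19/26, 29/26) → (-19/26, -49/26)

T(p) = (-19/26, -49/26)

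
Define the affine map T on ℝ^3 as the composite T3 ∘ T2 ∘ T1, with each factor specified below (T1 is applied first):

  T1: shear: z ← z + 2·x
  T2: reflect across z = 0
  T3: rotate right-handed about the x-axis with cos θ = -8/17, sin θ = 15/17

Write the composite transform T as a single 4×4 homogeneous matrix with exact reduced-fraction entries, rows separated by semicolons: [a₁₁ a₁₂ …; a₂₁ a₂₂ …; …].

T = [1 0 0 0; 30/17 -8/17 15/17 0; 16/17 15/17 8/17 0; 0 0 0 1]

T1 = [1 0 0 0; 0 1 0 0; 2 0 1 0; 0 0 0 1]
T2·T1 = [1 0 0 0; 0 1 0 0; -2 0 -1 0; 0 0 0 1]
T3·…·T1 = [1 0 0 0; 30/17 -8/17 15/17 0; 16/17 15/17 8/17 0; 0 0 0 1]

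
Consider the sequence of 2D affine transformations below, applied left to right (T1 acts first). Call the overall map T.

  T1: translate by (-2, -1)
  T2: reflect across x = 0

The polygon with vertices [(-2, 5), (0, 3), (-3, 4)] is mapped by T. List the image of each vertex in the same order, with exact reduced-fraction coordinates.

T1 translate by (-2, -1): (-2, 5) → (-4, 4); (0, 3) → (-2, 2); (-3, 4) → (-5, 3)
T2 reflect across x = 0: (-4, 4) → (4, 4); (-2, 2) → (2, 2); (-5, 3) → (5, 3)

image vertices: (4, 4), (2, 2), (5, 3)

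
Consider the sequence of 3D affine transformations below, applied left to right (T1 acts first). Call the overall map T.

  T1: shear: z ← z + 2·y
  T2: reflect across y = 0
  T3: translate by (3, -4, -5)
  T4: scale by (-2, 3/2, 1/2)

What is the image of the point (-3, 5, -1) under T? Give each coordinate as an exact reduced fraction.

T(p) = (0, -27/2, 2)

T1 shear: z ← z + 2·y: (-3, 5, -1) → (-3, 5, 9)
T2 reflect across y = 0: (-3, 5, 9) → (-3, -5, 9)
T3 translate by (3, -4, -5): (-3, -5, 9) → (0, -9, 4)
T4 scale by (-2, 3/2, 1/2): (0, -9, 4) → (0, -27/2, 2)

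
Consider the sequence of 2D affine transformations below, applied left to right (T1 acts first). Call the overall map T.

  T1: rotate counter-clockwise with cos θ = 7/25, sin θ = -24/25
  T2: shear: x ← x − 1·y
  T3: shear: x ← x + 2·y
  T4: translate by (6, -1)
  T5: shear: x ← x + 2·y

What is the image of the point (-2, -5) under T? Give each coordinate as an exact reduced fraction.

T(p) = (1/5, -12/25)

T1 rotate counter-clockwise with cos θ = 7/25, sin θ = -24/25: (-2, -5) → (-134/25, 13/25)
T2 shear: x ← x − 1·y: (-134/25, 13/25) → (-147/25, 13/25)
T3 shear: x ← x + 2·y: (-147/25, 13/25) → (-121/25, 13/25)
T4 translate by (6, -1): (-121/25, 13/25) → (29/25, -12/25)
T5 shear: x ← x + 2·y: (29/25, -12/25) → (1/5, -12/25)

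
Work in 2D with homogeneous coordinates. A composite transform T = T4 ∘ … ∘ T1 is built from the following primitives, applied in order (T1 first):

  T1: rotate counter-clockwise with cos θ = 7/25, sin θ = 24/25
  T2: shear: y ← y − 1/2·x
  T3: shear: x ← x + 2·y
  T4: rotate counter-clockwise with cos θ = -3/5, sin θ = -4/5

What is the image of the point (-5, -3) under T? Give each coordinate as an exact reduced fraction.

T(p) = (208/125, 3213/250)

T1 rotate counter-clockwise with cos θ = 7/25, sin θ = 24/25: (-5, -3) → (37/25, -141/25)
T2 shear: y ← y − 1/2·x: (37/25, -141/25) → (37/25, -319/50)
T3 shear: x ← x + 2·y: (37/25, -319/50) → (-282/25, -319/50)
T4 rotate counter-clockwise with cos θ = -3/5, sin θ = -4/5: (-282/25, -319/50) → (208/125, 3213/250)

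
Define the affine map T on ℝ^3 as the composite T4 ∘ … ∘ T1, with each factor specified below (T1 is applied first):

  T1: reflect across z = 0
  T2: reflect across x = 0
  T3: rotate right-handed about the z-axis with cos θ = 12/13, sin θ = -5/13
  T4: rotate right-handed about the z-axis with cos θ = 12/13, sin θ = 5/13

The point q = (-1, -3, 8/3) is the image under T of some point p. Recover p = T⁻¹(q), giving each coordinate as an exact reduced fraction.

T1 = [1 0 0 0; 0 1 0 0; 0 0 -1 0; 0 0 0 1]
T2·T1 = [-1 0 0 0; 0 1 0 0; 0 0 -1 0; 0 0 0 1]
T3·…·T1 = [-12/13 5/13 0 0; 5/13 12/13 0 0; 0 0 -1 0; 0 0 0 1]
T4·…·T1 = [-1 0 0 0; 0 1 0 0; 0 0 -1 0; 0 0 0 1]
det M = 1; M⁻¹ = [-1 0 0 0; 0 1 0 0; 0 0 -1 0; 0 0 0 1]
M⁻¹ · (-1, -3, 8/3)ᵀ = (1, -3, -8/3)ᵀ

p = (1, -3, -8/3)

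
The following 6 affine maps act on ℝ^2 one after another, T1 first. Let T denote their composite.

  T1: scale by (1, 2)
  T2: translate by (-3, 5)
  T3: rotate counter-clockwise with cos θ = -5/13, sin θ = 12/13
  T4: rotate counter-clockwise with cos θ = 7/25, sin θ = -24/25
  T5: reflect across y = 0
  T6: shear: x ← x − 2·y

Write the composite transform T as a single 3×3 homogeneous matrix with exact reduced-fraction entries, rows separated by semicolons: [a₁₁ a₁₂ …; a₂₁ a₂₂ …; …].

T1 = [1 0 0; 0 2 0; 0 0 1]
T2·T1 = [1 0 -3; 0 2 5; 0 0 1]
T3·…·T1 = [-5/13 -24/13 -45/13; 12/13 -10/13 -61/13; 0 0 1]
T4·…·T1 = [253/325 -408/325 -1779/325; 204/325 506/325 653/325; 0 0 1]
T5·…·T1 = [253/325 -408/325 -1779/325; -204/325 -506/325 -653/325; 0 0 1]
T6·…·T1 = [661/325 604/325 -473/325; -204/325 -506/325 -653/325; 0 0 1]

T = [661/325 604/325 -473/325; -204/325 -506/325 -653/325; 0 0 1]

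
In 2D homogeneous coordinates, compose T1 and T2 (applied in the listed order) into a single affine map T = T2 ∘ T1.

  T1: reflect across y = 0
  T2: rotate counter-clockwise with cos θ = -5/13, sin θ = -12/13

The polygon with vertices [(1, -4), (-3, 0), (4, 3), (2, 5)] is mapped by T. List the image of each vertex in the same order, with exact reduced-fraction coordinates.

image vertices: (43/13, -32/13), (15/13, 36/13), (-56/13, -33/13), (-70/13, 1/13)

T1 reflect across y = 0: (1, -4) → (1, 4); (-3, 0) → (-3, 0); (4, 3) → (4, -3); (2, 5) → (2, -5)
T2 rotate counter-clockwise with cos θ = -5/13, sin θ = -12/13: (1, 4) → (43/13, -32/13); (-3, 0) → (15/13, 36/13); (4, -3) → (-56/13, -33/13); (2, -5) → (-70/13, 1/13)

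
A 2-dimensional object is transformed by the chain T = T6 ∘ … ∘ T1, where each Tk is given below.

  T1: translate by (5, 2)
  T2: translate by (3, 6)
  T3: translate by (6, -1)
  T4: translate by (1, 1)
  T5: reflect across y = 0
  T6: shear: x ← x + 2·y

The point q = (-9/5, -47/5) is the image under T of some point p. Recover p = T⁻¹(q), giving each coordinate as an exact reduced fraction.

T1 = [1 0 5; 0 1 2; 0 0 1]
T2·T1 = [1 0 8; 0 1 8; 0 0 1]
T3·…·T1 = [1 0 14; 0 1 7; 0 0 1]
T4·…·T1 = [1 0 15; 0 1 8; 0 0 1]
T5·…·T1 = [1 0 15; 0 -1 -8; 0 0 1]
T6·…·T1 = [1 -2 -1; 0 -1 -8; 0 0 1]
det M = -1; M⁻¹ = [1 -2 -15; 0 -1 -8; 0 0 1]
M⁻¹ · (-9/5, -47/5)ᵀ = (2, 7/5)ᵀ

p = (2, 7/5)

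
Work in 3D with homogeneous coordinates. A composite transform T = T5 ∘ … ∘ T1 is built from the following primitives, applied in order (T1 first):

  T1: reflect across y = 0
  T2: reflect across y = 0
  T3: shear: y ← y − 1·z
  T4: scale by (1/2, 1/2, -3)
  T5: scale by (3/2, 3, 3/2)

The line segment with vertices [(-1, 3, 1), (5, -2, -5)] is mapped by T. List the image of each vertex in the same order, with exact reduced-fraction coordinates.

image vertices: (-3/4, 3, -9/2), (15/4, 9/2, 45/2)

T1 reflect across y = 0: (-1, 3, 1) → (-1, -3, 1); (5, -2, -5) → (5, 2, -5)
T2 reflect across y = 0: (-1, -3, 1) → (-1, 3, 1); (5, 2, -5) → (5, -2, -5)
T3 shear: y ← y − 1·z: (-1, 3, 1) → (-1, 2, 1); (5, -2, -5) → (5, 3, -5)
T4 scale by (1/2, 1/2, -3): (-1, 2, 1) → (-1/2, 1, -3); (5, 3, -5) → (5/2, 3/2, 15)
T5 scale by (3/2, 3, 3/2): (-1/2, 1, -3) → (-3/4, 3, -9/2); (5/2, 3/2, 15) → (15/4, 9/2, 45/2)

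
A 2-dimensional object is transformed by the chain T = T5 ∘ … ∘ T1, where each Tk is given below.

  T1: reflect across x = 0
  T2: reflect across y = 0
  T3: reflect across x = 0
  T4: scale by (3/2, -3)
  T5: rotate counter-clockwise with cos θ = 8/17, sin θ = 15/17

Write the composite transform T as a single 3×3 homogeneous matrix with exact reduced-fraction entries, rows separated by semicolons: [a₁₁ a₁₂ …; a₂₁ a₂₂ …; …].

T1 = [-1 0 0; 0 1 0; 0 0 1]
T2·T1 = [-1 0 0; 0 -1 0; 0 0 1]
T3·…·T1 = [1 0 0; 0 -1 0; 0 0 1]
T4·…·T1 = [3/2 0 0; 0 3 0; 0 0 1]
T5·…·T1 = [12/17 -45/17 0; 45/34 24/17 0; 0 0 1]

T = [12/17 -45/17 0; 45/34 24/17 0; 0 0 1]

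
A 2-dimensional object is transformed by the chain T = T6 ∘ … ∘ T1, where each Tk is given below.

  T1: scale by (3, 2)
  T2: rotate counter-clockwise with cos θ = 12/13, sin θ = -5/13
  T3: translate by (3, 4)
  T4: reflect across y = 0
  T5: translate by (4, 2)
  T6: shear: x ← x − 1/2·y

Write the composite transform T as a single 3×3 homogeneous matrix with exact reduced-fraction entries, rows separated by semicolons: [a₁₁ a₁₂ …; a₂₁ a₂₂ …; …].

T1 = [3 0 0; 0 2 0; 0 0 1]
T2·T1 = [36/13 10/13 0; -15/13 24/13 0; 0 0 1]
T3·…·T1 = [36/13 10/13 3; -15/13 24/13 4; 0 0 1]
T4·…·T1 = [36/13 10/13 3; 15/13 -24/13 -4; 0 0 1]
T5·…·T1 = [36/13 10/13 7; 15/13 -24/13 -2; 0 0 1]
T6·…·T1 = [57/26 22/13 8; 15/13 -24/13 -2; 0 0 1]

T = [57/26 22/13 8; 15/13 -24/13 -2; 0 0 1]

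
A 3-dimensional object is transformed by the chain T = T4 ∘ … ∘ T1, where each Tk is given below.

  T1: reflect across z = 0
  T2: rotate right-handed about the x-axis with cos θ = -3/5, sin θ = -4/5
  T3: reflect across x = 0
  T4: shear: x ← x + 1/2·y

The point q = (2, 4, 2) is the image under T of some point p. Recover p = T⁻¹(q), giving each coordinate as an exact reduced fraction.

T1 = [1 0 0 0; 0 1 0 0; 0 0 -1 0; 0 0 0 1]
T2·T1 = [1 0 0 0; 0 -3/5 -4/5 0; 0 -4/5 3/5 0; 0 0 0 1]
T3·…·T1 = [-1 0 0 0; 0 -3/5 -4/5 0; 0 -4/5 3/5 0; 0 0 0 1]
T4·…·T1 = [-1 -3/10 -2/5 0; 0 -3/5 -4/5 0; 0 -4/5 3/5 0; 0 0 0 1]
det M = 1; M⁻¹ = [-1 1/2 0 0; 0 -3/5 -4/5 0; 0 -4/5 3/5 0; 0 0 0 1]
M⁻¹ · (2, 4, 2)ᵀ = (0, -4, -2)ᵀ

p = (0, -4, -2)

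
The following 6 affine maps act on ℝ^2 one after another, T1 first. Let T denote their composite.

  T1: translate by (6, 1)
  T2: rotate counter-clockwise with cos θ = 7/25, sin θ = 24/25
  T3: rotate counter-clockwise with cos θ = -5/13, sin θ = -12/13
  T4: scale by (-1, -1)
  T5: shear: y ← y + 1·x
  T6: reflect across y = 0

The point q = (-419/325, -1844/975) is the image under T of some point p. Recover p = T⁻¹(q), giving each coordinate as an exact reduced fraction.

p = (-3, -8/3)

T1 = [1 0 6; 0 1 1; 0 0 1]
T2·T1 = [7/25 -24/25 18/25; 24/25 7/25 151/25; 0 0 1]
T3·…·T1 = [253/325 204/325 1722/325; -204/325 253/325 -971/325; 0 0 1]
T4·…·T1 = [-253/325 -204/325 -1722/325; 204/325 -253/325 971/325; 0 0 1]
T5·…·T1 = [-253/325 -204/325 -1722/325; -49/325 -457/325 -751/325; 0 0 1]
T6·…·T1 = [-253/325 -204/325 -1722/325; 49/325 457/325 751/325; 0 0 1]
det M = -1; M⁻¹ = [-457/325 -204/325 -6; 49/325 253/325 -1; 0 0 1]
M⁻¹ · (-419/325, -1844/975)ᵀ = (-3, -8/3)ᵀ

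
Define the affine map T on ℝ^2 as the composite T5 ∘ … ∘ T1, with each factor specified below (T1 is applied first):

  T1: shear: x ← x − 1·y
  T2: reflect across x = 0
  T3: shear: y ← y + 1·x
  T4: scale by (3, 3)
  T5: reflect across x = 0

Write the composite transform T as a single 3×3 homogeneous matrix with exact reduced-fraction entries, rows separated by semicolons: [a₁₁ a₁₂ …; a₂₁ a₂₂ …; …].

T = [3 -3 0; -3 6 0; 0 0 1]

T1 = [1 -1 0; 0 1 0; 0 0 1]
T2·T1 = [-1 1 0; 0 1 0; 0 0 1]
T3·…·T1 = [-1 1 0; -1 2 0; 0 0 1]
T4·…·T1 = [-3 3 0; -3 6 0; 0 0 1]
T5·…·T1 = [3 -3 0; -3 6 0; 0 0 1]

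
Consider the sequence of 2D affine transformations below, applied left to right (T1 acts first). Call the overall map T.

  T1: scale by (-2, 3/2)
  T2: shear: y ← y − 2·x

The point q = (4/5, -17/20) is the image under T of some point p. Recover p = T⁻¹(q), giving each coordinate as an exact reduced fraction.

T1 = [-2 0 0; 0 3/2 0; 0 0 1]
T2·T1 = [-2 0 0; 4 3/2 0; 0 0 1]
det M = -3; M⁻¹ = [-1/2 0 0; 4/3 2/3 0; 0 0 1]
M⁻¹ · (4/5, -17/20)ᵀ = (-2/5, 1/2)ᵀ

p = (-2/5, 1/2)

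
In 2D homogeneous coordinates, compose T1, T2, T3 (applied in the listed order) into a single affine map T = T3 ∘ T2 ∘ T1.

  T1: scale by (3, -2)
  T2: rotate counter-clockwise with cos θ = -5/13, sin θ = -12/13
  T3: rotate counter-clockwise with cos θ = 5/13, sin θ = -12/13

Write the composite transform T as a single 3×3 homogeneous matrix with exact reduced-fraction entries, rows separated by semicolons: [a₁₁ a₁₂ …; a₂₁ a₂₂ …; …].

T1 = [3 0 0; 0 -2 0; 0 0 1]
T2·T1 = [-15/13 -24/13 0; -36/13 10/13 0; 0 0 1]
T3·…·T1 = [-3 0 0; 0 2 0; 0 0 1]

T = [-3 0 0; 0 2 0; 0 0 1]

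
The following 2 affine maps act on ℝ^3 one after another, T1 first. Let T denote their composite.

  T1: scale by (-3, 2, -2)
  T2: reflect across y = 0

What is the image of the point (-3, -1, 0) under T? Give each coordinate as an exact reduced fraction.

T1 scale by (-3, 2, -2): (-3, -1, 0) → (9, -2, 0)
T2 reflect across y = 0: (9, -2, 0) → (9, 2, 0)

T(p) = (9, 2, 0)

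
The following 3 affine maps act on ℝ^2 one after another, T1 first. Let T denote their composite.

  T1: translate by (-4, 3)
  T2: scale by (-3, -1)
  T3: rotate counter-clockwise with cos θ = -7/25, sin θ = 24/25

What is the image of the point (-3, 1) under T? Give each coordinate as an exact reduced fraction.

T1 translate by (-4, 3): (-3, 1) → (-7, 4)
T2 scale by (-3, -1): (-7, 4) → (21, -4)
T3 rotate counter-clockwise with cos θ = -7/25, sin θ = 24/25: (21, -4) → (-51/25, 532/25)

T(p) = (-51/25, 532/25)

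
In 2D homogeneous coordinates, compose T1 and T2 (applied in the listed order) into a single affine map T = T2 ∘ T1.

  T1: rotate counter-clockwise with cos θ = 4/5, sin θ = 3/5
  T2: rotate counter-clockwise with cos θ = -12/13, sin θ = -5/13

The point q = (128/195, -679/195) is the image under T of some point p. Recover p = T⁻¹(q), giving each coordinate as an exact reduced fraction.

p = (8/3, 7/3)

T1 = [4/5 -3/5 0; 3/5 4/5 0; 0 0 1]
T2·T1 = [-33/65 56/65 0; -56/65 -33/65 0; 0 0 1]
det M = 1; M⁻¹ = [-33/65 -56/65 0; 56/65 -33/65 0; 0 0 1]
M⁻¹ · (128/195, -679/195)ᵀ = (8/3, 7/3)ᵀ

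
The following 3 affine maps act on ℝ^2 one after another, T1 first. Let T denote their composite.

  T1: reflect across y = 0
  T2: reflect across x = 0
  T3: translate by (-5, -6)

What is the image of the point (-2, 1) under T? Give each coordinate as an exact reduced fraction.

T1 reflect across y = 0: (-2, 1) → (-2, -1)
T2 reflect across x = 0: (-2, -1) → (2, -1)
T3 translate by (-5, -6): (2, -1) → (-3, -7)

T(p) = (-3, -7)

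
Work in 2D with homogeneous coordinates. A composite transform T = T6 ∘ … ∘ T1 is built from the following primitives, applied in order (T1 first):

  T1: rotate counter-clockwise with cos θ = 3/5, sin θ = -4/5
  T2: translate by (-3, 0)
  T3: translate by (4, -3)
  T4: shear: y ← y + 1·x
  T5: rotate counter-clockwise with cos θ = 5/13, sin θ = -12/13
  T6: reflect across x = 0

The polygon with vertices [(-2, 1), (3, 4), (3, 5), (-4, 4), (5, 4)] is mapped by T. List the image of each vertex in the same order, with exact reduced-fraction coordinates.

T1 rotate counter-clockwise with cos θ = 3/5, sin θ = -4/5: (-2, 1) → (-2/5, 11/5); (3, 4) → (5, 0); (3, 5) → (29/5, 3/5); (-4, 4) → (4/5, 28/5); (5, 4) → (31/5, -8/5)
T2 translate by (-3, 0): (-2/5, 11/5) → (-17/5, 11/5); (5, 0) → (2, 0); (29/5, 3/5) → (14/5, 3/5); (4/5, 28/5) → (-11/5, 28/5); (31/5, -8/5) → (16/5, -8/5)
T3 translate by (4, -3): (-17/5, 11/5) → (3/5, -4/5); (2, 0) → (6, -3); (14/5, 3/5) → (34/5, -12/5); (-11/5, 28/5) → (9/5, 13/5); (16/5, -8/5) → (36/5, -23/5)
T4 shear: y ← y + 1·x: (3/5, -4/5) → (3/5, -1/5); (6, -3) → (6, 3); (34/5, -12/5) → (34/5, 22/5); (9/5, 13/5) → (9/5, 22/5); (36/5, -23/5) → (36/5, 13/5)
T5 rotate counter-clockwise with cos θ = 5/13, sin θ = -12/13: (3/5, -1/5) → (3/65, -41/65); (6, 3) → (66/13, -57/13); (34/5, 22/5) → (434/65, -298/65); (9/5, 22/5) → (309/65, 2/65); (36/5, 13/5) → (336/65, -367/65)
T6 reflect across x = 0: (3/65, -41/65) → (-3/65, -41/65); (66/13, -57/13) → (-66/13, -57/13); (434/65, -298/65) → (-434/65, -298/65); (309/65, 2/65) → (-309/65, 2/65); (336/65, -367/65) → (-336/65, -367/65)

image vertices: (-3/65, -41/65), (-66/13, -57/13), (-434/65, -298/65), (-309/65, 2/65), (-336/65, -367/65)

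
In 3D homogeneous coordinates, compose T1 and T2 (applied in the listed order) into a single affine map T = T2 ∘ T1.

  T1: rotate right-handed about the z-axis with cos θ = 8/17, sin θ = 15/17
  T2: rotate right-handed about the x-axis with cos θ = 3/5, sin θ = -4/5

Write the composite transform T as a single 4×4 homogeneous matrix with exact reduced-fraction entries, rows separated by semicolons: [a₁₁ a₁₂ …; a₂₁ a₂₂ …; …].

T = [8/17 -15/17 0 0; 9/17 24/85 4/5 0; -12/17 -32/85 3/5 0; 0 0 0 1]

T1 = [8/17 -15/17 0 0; 15/17 8/17 0 0; 0 0 1 0; 0 0 0 1]
T2·T1 = [8/17 -15/17 0 0; 9/17 24/85 4/5 0; -12/17 -32/85 3/5 0; 0 0 0 1]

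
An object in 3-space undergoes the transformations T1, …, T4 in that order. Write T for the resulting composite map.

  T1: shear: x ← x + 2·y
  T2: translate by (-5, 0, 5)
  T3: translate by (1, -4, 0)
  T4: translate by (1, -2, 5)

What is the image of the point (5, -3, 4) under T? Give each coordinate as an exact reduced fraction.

T1 shear: x ← x + 2·y: (5, -3, 4) → (-1, -3, 4)
T2 translate by (-5, 0, 5): (-1, -3, 4) → (-6, -3, 9)
T3 translate by (1, -4, 0): (-6, -3, 9) → (-5, -7, 9)
T4 translate by (1, -2, 5): (-5, -7, 9) → (-4, -9, 14)

T(p) = (-4, -9, 14)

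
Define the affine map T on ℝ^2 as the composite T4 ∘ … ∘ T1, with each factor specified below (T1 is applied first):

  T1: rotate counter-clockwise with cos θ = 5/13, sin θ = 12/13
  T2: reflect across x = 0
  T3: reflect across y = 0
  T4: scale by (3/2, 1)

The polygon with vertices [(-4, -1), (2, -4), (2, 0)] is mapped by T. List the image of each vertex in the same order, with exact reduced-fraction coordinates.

T1 rotate counter-clockwise with cos θ = 5/13, sin θ = 12/13: (-4, -1) → (-8/13, -53/13); (2, -4) → (58/13, 4/13); (2, 0) → (10/13, 24/13)
T2 reflect across x = 0: (-8/13, -53/13) → (8/13, -53/13); (58/13, 4/13) → (-58/13, 4/13); (10/13, 24/13) → (-10/13, 24/13)
T3 reflect across y = 0: (8/13, -53/13) → (8/13, 53/13); (-58/13, 4/13) → (-58/13, -4/13); (-10/13, 24/13) → (-10/13, -24/13)
T4 scale by (3/2, 1): (8/13, 53/13) → (12/13, 53/13); (-58/13, -4/13) → (-87/13, -4/13); (-10/13, -24/13) → (-15/13, -24/13)

image vertices: (12/13, 53/13), (-87/13, -4/13), (-15/13, -24/13)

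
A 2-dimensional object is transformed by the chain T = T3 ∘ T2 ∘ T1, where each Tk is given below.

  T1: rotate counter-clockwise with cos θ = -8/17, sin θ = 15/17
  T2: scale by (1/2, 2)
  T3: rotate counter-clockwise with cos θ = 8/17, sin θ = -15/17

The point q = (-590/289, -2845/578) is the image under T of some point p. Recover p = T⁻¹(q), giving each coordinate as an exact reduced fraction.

p = (-5, -5)

T1 = [-8/17 -15/17 0; 15/17 -8/17 0; 0 0 1]
T2·T1 = [-4/17 -15/34 0; 30/17 -16/17 0; 0 0 1]
T3·…·T1 = [418/289 -300/289 0; 300/289 -31/578 0; 0 0 1]
det M = 1; M⁻¹ = [-31/578 300/289 0; -300/289 418/289 0; 0 0 1]
M⁻¹ · (-590/289, -2845/578)ᵀ = (-5, -5)ᵀ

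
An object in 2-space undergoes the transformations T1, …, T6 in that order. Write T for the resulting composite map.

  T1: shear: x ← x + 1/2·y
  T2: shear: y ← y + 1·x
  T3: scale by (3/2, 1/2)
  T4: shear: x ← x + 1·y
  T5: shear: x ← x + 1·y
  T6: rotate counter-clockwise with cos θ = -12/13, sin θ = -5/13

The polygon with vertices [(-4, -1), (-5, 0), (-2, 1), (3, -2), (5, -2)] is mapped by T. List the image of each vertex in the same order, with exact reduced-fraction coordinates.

image vertices: (41/4, 29/4), (275/26, 185/26), (127/52, 67/52), (-36/13, -15/13), (-7, -4)

T1 shear: x ← x + 1/2·y: (-4, -1) → (-9/2, -1); (-5, 0) → (-5, 0); (-2, 1) → (-3/2, 1); (3, -2) → (2, -2); (5, -2) → (4, -2)
T2 shear: y ← y + 1·x: (-9/2, -1) → (-9/2, -11/2); (-5, 0) → (-5, -5); (-3/2, 1) → (-3/2, -1/2); (2, -2) → (2, 0); (4, -2) → (4, 2)
T3 scale by (3/2, 1/2): (-9/2, -11/2) → (-27/4, -11/4); (-5, -5) → (-15/2, -5/2); (-3/2, -1/2) → (-9/4, -1/4); (2, 0) → (3, 0); (4, 2) → (6, 1)
T4 shear: x ← x + 1·y: (-27/4, -11/4) → (-19/2, -11/4); (-15/2, -5/2) → (-10, -5/2); (-9/4, -1/4) → (-5/2, -1/4); (3, 0) → (3, 0); (6, 1) → (7, 1)
T5 shear: x ← x + 1·y: (-19/2, -11/4) → (-49/4, -11/4); (-10, -5/2) → (-25/2, -5/2); (-5/2, -1/4) → (-11/4, -1/4); (3, 0) → (3, 0); (7, 1) → (8, 1)
T6 rotate counter-clockwise with cos θ = -12/13, sin θ = -5/13: (-49/4, -11/4) → (41/4, 29/4); (-25/2, -5/2) → (275/26, 185/26); (-11/4, -1/4) → (127/52, 67/52); (3, 0) → (-36/13, -15/13); (8, 1) → (-7, -4)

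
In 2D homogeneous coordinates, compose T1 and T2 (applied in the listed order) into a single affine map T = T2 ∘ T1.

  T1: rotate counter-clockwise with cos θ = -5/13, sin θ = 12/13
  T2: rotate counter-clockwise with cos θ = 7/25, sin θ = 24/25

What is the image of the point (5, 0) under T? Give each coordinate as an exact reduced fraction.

T(p) = (-323/65, -36/65)

T1 rotate counter-clockwise with cos θ = -5/13, sin θ = 12/13: (5, 0) → (-25/13, 60/13)
T2 rotate counter-clockwise with cos θ = 7/25, sin θ = 24/25: (-25/13, 60/13) → (-323/65, -36/65)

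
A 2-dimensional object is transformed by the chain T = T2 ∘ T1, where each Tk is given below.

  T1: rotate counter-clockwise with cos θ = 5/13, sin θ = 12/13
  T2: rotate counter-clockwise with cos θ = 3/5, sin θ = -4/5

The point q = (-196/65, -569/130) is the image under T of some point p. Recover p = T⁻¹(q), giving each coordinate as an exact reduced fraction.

T1 = [5/13 -12/13 0; 12/13 5/13 0; 0 0 1]
T2·T1 = [63/65 -16/65 0; 16/65 63/65 0; 0 0 1]
det M = 1; M⁻¹ = [63/65 16/65 0; -16/65 63/65 0; 0 0 1]
M⁻¹ · (-196/65, -569/130)ᵀ = (-4, -7/2)ᵀ

p = (-4, -7/2)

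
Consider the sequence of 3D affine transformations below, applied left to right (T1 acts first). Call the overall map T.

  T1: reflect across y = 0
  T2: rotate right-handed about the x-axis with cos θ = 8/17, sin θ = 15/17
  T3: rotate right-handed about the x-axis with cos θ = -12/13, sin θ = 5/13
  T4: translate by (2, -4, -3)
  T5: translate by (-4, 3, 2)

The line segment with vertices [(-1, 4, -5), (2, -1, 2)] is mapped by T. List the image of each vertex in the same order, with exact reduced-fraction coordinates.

T1 reflect across y = 0: (-1, 4, -5) → (-1, -4, -5); (2, -1, 2) → (2, 1, 2)
T2 rotate right-handed about the x-axis with cos θ = 8/17, sin θ = 15/17: (-1, -4, -5) → (-1, 43/17, -100/17); (2, 1, 2) → (2, -22/17, 31/17)
T3 rotate right-handed about the x-axis with cos θ = -12/13, sin θ = 5/13: (-1, 43/17, -100/17) → (-1, -16/221, 1415/221); (2, -22/17, 31/17) → (2, 109/221, -482/221)
T4 translate by (2, -4, -3): (-1, -16/221, 1415/221) → (1, -900/221, 752/221); (2, 109/221, -482/221) → (4, -775/221, -1145/221)
T5 translate by (-4, 3, 2): (1, -900/221, 752/221) → (-3, -237/221, 1194/221); (4, -775/221, -1145/221) → (0, -112/221, -703/221)

image vertices: (-3, -237/221, 1194/221), (0, -112/221, -703/221)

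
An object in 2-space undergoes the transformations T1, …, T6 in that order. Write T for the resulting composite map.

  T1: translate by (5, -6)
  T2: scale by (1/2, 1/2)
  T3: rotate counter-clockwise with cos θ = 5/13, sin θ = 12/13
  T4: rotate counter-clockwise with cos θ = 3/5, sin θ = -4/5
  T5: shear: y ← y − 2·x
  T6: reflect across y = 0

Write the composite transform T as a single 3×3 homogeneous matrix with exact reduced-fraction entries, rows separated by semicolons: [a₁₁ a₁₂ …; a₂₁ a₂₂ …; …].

T = [63/130 -8/65 411/130; 11/13 -19/26 112/13; 0 0 1]

T1 = [1 0 5; 0 1 -6; 0 0 1]
T2·T1 = [1/2 0 5/2; 0 1/2 -3; 0 0 1]
T3·…·T1 = [5/26 -6/13 97/26; 6/13 5/26 15/13; 0 0 1]
T4·…·T1 = [63/130 -8/65 411/130; 8/65 63/130 -149/65; 0 0 1]
T5·…·T1 = [63/130 -8/65 411/130; -11/13 19/26 -112/13; 0 0 1]
T6·…·T1 = [63/130 -8/65 411/130; 11/13 -19/26 112/13; 0 0 1]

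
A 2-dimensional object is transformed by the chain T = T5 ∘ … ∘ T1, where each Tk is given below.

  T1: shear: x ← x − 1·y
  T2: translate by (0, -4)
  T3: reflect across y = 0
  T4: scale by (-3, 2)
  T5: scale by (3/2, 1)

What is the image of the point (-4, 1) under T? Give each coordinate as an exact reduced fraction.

T1 shear: x ← x − 1·y: (-4, 1) → (-5, 1)
T2 translate by (0, -4): (-5, 1) → (-5, -3)
T3 reflect across y = 0: (-5, -3) → (-5, 3)
T4 scale by (-3, 2): (-5, 3) → (15, 6)
T5 scale by (3/2, 1): (15, 6) → (45/2, 6)

T(p) = (45/2, 6)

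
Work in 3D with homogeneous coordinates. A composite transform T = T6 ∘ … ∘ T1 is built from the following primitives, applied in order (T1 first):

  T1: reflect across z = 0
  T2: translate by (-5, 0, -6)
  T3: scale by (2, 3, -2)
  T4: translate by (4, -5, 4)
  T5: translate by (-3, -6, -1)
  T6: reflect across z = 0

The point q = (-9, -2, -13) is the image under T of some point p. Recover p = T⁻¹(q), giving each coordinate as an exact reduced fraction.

T1 = [1 0 0 0; 0 1 0 0; 0 0 -1 0; 0 0 0 1]
T2·T1 = [1 0 0 -5; 0 1 0 0; 0 0 -1 -6; 0 0 0 1]
T3·…·T1 = [2 0 0 -10; 0 3 0 0; 0 0 2 12; 0 0 0 1]
T4·…·T1 = [2 0 0 -6; 0 3 0 -5; 0 0 2 16; 0 0 0 1]
T5·…·T1 = [2 0 0 -9; 0 3 0 -11; 0 0 2 15; 0 0 0 1]
T6·…·T1 = [2 0 0 -9; 0 3 0 -11; 0 0 -2 -15; 0 0 0 1]
det M = -12; M⁻¹ = [1/2 0 0 9/2; 0 1/3 0 11/3; 0 0 -1/2 -15/2; 0 0 0 1]
M⁻¹ · (-9, -2, -13)ᵀ = (0, 3, -1)ᵀ

p = (0, 3, -1)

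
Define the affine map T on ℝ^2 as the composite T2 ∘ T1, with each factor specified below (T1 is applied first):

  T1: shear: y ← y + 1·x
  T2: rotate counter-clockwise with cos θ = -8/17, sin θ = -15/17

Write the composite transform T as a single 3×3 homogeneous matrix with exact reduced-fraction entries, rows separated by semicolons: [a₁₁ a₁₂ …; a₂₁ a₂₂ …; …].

T1 = [1 0 0; 1 1 0; 0 0 1]
T2·T1 = [7/17 15/17 0; -23/17 -8/17 0; 0 0 1]

T = [7/17 15/17 0; -23/17 -8/17 0; 0 0 1]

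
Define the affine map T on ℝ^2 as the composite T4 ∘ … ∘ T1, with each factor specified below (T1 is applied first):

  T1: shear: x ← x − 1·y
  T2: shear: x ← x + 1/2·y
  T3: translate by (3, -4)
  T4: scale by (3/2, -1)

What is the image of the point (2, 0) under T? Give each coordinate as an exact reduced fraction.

T1 shear: x ← x − 1·y: (2, 0) → (2, 0)
T2 shear: x ← x + 1/2·y: (2, 0) → (2, 0)
T3 translate by (3, -4): (2, 0) → (5, -4)
T4 scale by (3/2, -1): (5, -4) → (15/2, 4)

T(p) = (15/2, 4)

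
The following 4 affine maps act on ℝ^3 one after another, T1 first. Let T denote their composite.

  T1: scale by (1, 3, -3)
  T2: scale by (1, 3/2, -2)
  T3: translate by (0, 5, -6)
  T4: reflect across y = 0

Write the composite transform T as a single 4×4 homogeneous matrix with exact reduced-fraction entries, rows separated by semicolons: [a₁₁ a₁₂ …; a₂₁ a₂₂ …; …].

T1 = [1 0 0 0; 0 3 0 0; 0 0 -3 0; 0 0 0 1]
T2·T1 = [1 0 0 0; 0 9/2 0 0; 0 0 6 0; 0 0 0 1]
T3·…·T1 = [1 0 0 0; 0 9/2 0 5; 0 0 6 -6; 0 0 0 1]
T4·…·T1 = [1 0 0 0; 0 -9/2 0 -5; 0 0 6 -6; 0 0 0 1]

T = [1 0 0 0; 0 -9/2 0 -5; 0 0 6 -6; 0 0 0 1]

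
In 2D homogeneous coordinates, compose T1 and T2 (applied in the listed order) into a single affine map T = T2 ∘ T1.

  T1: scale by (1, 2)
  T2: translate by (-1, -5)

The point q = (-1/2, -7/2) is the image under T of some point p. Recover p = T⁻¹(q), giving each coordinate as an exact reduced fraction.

T1 = [1 0 0; 0 2 0; 0 0 1]
T2·T1 = [1 0 -1; 0 2 -5; 0 0 1]
det M = 2; M⁻¹ = [1 0 1; 0 1/2 5/2; 0 0 1]
M⁻¹ · (-1/2, -7/2)ᵀ = (1/2, 3/4)ᵀ

p = (1/2, 3/4)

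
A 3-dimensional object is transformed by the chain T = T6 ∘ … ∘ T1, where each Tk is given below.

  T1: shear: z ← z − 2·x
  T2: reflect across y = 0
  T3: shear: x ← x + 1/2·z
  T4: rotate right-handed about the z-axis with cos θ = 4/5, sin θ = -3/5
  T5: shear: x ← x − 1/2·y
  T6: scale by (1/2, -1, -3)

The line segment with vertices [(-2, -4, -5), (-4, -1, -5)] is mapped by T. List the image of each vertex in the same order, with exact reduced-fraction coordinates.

image vertices: (-39/40, -47/10, 3), (-51/40, -23/10, -9)

T1 shear: z ← z − 2·x: (-2, -4, -5) → (-2, -4, -1); (-4, -1, -5) → (-4, -1, 3)
T2 reflect across y = 0: (-2, -4, -1) → (-2, 4, -1); (-4, -1, 3) → (-4, 1, 3)
T3 shear: x ← x + 1/2·z: (-2, 4, -1) → (-5/2, 4, -1); (-4, 1, 3) → (-5/2, 1, 3)
T4 rotate right-handed about the z-axis with cos θ = 4/5, sin θ = -3/5: (-5/2, 4, -1) → (2/5, 47/10, -1); (-5/2, 1, 3) → (-7/5, 23/10, 3)
T5 shear: x ← x − 1/2·y: (2/5, 47/10, -1) → (-39/20, 47/10, -1); (-7/5, 23/10, 3) → (-51/20, 23/10, 3)
T6 scale by (1/2, -1, -3): (-39/20, 47/10, -1) → (-39/40, -47/10, 3); (-51/20, 23/10, 3) → (-51/40, -23/10, -9)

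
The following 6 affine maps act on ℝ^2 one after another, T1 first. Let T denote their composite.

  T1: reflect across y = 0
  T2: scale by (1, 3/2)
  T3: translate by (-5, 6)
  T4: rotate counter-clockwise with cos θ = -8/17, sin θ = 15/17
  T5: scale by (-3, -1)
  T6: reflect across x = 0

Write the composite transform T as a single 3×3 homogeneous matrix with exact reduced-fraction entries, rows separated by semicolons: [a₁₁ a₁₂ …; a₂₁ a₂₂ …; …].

T = [-24/17 135/34 -150/17; -15/17 -12/17 123/17; 0 0 1]

T1 = [1 0 0; 0 -1 0; 0 0 1]
T2·T1 = [1 0 0; 0 -3/2 0; 0 0 1]
T3·…·T1 = [1 0 -5; 0 -3/2 6; 0 0 1]
T4·…·T1 = [-8/17 45/34 -50/17; 15/17 12/17 -123/17; 0 0 1]
T5·…·T1 = [24/17 -135/34 150/17; -15/17 -12/17 123/17; 0 0 1]
T6·…·T1 = [-24/17 135/34 -150/17; -15/17 -12/17 123/17; 0 0 1]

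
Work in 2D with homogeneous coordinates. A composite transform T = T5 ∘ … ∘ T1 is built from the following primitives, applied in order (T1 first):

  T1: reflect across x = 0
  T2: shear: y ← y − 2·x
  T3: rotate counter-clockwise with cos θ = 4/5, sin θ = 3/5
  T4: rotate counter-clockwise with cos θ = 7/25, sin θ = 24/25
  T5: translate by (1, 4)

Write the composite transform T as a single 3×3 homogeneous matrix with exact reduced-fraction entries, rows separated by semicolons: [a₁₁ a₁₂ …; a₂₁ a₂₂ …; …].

T = [-38/25 -117/125 1; -41/25 -44/125 4; 0 0 1]

T1 = [-1 0 0; 0 1 0; 0 0 1]
T2·T1 = [-1 0 0; 2 1 0; 0 0 1]
T3·…·T1 = [-2 -3/5 0; 1 4/5 0; 0 0 1]
T4·…·T1 = [-38/25 -117/125 0; -41/25 -44/125 0; 0 0 1]
T5·…·T1 = [-38/25 -117/125 1; -41/25 -44/125 4; 0 0 1]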